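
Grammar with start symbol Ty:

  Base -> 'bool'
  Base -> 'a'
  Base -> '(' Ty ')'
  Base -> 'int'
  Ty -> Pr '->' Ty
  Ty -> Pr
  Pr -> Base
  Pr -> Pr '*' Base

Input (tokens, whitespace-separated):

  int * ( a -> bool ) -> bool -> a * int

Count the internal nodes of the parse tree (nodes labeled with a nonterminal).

[Ty [Pr [Pr [Base int]] * [Base ( [Ty [Pr [Base a]] -> [Ty [Pr [Base bool]]]] )]] -> [Ty [Pr [Base bool]] -> [Ty [Pr [Pr [Base a]] * [Base int]]]]]

19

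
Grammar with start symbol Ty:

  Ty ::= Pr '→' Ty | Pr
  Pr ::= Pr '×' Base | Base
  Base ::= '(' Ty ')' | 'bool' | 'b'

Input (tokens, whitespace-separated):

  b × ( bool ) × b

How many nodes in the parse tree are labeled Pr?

[Ty [Pr [Pr [Pr [Base b]] × [Base ( [Ty [Pr [Base bool]]] )]] × [Base b]]]

4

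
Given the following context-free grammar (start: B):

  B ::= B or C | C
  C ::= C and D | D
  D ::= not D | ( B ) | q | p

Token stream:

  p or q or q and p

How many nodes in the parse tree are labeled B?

[B [B [B [C [D p]]] or [C [D q]]] or [C [C [D q]] and [D p]]]

3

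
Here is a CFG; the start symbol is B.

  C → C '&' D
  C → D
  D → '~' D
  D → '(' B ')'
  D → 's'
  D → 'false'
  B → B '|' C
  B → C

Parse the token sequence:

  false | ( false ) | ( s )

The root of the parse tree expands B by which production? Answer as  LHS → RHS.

B → B '|' C

[B [B [B [C [D false]]] | [C [D ( [B [C [D false]]] )]]] | [C [D ( [B [C [D s]]] )]]]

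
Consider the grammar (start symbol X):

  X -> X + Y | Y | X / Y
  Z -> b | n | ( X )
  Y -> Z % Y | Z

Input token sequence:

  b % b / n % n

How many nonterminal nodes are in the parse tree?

10

[X [X [Y [Z b] % [Y [Z b]]]] / [Y [Z n] % [Y [Z n]]]]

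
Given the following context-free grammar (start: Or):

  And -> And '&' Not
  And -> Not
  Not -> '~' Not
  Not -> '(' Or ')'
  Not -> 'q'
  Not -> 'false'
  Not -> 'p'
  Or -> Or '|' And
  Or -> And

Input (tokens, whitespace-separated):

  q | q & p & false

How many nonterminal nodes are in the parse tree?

[Or [Or [And [Not q]]] | [And [And [And [Not q]] & [Not p]] & [Not false]]]

10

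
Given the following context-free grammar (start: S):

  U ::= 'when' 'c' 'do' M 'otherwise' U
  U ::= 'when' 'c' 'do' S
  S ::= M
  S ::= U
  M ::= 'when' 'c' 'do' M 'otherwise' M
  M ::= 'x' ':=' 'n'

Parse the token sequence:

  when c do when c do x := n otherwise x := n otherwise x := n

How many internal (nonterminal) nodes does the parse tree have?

6

[S [M when c do [M when c do [M x := n] otherwise [M x := n]] otherwise [M x := n]]]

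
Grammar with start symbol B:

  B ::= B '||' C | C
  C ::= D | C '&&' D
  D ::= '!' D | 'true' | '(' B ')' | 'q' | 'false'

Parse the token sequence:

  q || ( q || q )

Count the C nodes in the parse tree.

[B [B [C [D q]]] || [C [D ( [B [B [C [D q]]] || [C [D q]]] )]]]

4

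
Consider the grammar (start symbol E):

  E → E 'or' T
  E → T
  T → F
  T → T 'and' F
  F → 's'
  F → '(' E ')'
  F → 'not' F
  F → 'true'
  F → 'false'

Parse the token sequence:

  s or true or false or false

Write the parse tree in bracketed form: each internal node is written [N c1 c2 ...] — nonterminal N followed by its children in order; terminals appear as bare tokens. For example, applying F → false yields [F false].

[E [E [E [E [T [F s]]] or [T [F true]]] or [T [F false]]] or [T [F false]]]

E
E or T
E or T or T
E or T or T or T
T or T or T or T
F or T or T or T
s or T or T or T
s or F or T or T
s or true or T or T
s or true or F or T
s or true or false or T
s or true or false or F
s or true or false or false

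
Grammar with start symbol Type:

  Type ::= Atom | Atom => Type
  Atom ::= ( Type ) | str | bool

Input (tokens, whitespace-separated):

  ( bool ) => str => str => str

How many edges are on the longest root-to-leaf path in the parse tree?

5

[Type [Atom ( [Type [Atom bool]] )] => [Type [Atom str] => [Type [Atom str] => [Type [Atom str]]]]]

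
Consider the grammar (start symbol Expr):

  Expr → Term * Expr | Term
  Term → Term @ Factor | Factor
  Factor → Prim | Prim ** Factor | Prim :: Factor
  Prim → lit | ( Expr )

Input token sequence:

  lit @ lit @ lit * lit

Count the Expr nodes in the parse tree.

[Expr [Term [Term [Term [Factor [Prim lit]]] @ [Factor [Prim lit]]] @ [Factor [Prim lit]]] * [Expr [Term [Factor [Prim lit]]]]]

2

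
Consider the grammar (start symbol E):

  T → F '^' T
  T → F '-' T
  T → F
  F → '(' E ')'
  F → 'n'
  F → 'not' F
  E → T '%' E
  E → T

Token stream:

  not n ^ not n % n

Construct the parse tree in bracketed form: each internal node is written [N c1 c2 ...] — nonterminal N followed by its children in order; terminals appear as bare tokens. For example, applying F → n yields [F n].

[E [T [F not [F n]] ^ [T [F not [F n]]]] % [E [T [F n]]]]

E
T % E
F ^ T % E
not F ^ T % E
not n ^ T % E
not n ^ F % E
not n ^ not F % E
not n ^ not n % E
not n ^ not n % T
not n ^ not n % F
not n ^ not n % n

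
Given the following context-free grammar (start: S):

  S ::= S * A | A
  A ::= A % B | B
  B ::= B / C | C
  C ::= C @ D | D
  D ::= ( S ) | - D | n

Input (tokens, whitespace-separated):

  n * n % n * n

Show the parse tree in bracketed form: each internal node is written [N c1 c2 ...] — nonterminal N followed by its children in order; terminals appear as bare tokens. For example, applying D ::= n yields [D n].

S
S * A
S * A * A
A * A * A
B * A * A
C * A * A
D * A * A
n * A * A
n * A % B * A
n * B % B * A
n * C % B * A
n * D % B * A
n * n % B * A
n * n % C * A
n * n % D * A
n * n % n * A
n * n % n * B
n * n % n * C
n * n % n * D
n * n % n * n

[S [S [S [A [B [C [D n]]]]] * [A [A [B [C [D n]]]] % [B [C [D n]]]]] * [A [B [C [D n]]]]]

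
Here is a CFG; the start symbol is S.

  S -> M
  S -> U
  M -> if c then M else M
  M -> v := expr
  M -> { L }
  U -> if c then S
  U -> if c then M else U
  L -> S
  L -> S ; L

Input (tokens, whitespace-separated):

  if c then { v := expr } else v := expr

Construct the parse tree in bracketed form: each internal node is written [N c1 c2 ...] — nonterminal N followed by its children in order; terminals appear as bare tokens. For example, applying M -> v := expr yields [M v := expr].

S
M
if c then M else M
if c then { L } else M
if c then { S } else M
if c then { M } else M
if c then { v := expr } else M
if c then { v := expr } else v := expr

[S [M if c then [M { [L [S [M v := expr]]] }] else [M v := expr]]]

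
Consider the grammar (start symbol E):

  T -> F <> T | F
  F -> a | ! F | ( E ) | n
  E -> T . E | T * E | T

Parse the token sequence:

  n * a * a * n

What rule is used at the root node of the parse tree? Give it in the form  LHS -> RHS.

[E [T [F n]] * [E [T [F a]] * [E [T [F a]] * [E [T [F n]]]]]]

E -> T * E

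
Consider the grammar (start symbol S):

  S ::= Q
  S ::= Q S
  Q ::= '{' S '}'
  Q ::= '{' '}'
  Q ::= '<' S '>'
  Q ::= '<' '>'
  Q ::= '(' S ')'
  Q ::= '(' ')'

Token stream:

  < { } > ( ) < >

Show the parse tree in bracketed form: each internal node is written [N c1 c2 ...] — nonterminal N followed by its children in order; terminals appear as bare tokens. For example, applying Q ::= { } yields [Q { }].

S
Q S
< S > S
< Q > S
< { } > S
< { } > Q S
< { } > ( ) S
< { } > ( ) Q
< { } > ( ) < >

[S [Q < [S [Q { }]] >] [S [Q ( )] [S [Q < >]]]]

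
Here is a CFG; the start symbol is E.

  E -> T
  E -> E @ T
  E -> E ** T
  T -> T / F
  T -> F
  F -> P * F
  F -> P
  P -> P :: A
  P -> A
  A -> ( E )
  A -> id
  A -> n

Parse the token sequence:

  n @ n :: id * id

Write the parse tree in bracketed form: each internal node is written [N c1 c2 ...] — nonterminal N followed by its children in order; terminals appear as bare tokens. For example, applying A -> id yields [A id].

[E [E [T [F [P [A n]]]]] @ [T [F [P [P [A n]] :: [A id]] * [F [P [A id]]]]]]

E
E @ T
T @ T
F @ T
P @ T
A @ T
n @ T
n @ F
n @ P * F
n @ P :: A * F
n @ A :: A * F
n @ n :: A * F
n @ n :: id * F
n @ n :: id * P
n @ n :: id * A
n @ n :: id * id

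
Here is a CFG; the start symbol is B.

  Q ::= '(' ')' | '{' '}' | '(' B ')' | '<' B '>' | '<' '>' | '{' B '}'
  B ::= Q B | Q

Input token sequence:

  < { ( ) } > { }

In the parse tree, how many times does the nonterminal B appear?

[B [Q < [B [Q { [B [Q ( )]] }]] >] [B [Q { }]]]

4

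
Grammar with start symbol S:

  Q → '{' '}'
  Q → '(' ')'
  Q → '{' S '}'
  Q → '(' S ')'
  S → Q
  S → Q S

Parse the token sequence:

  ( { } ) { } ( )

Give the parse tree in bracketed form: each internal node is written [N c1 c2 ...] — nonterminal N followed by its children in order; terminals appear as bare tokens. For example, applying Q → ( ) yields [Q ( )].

[S [Q ( [S [Q { }]] )] [S [Q { }] [S [Q ( )]]]]

S
Q S
( S ) S
( Q ) S
( { } ) S
( { } ) Q S
( { } ) { } S
( { } ) { } Q
( { } ) { } ( )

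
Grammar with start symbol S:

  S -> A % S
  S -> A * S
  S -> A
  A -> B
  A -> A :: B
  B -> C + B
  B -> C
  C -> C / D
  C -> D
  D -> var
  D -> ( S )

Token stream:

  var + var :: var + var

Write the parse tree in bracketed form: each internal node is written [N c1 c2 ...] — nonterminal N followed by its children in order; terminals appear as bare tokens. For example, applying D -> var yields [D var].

S
A
A :: B
B :: B
C + B :: B
D + B :: B
var + B :: B
var + C :: B
var + D :: B
var + var :: B
var + var :: C + B
var + var :: D + B
var + var :: var + B
var + var :: var + C
var + var :: var + D
var + var :: var + var

[S [A [A [B [C [D var]] + [B [C [D var]]]]] :: [B [C [D var]] + [B [C [D var]]]]]]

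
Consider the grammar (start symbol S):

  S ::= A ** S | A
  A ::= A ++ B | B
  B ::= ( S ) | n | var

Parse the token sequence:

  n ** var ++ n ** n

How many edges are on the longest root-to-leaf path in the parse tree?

[S [A [B n]] ** [S [A [A [B var]] ++ [B n]] ** [S [A [B n]]]]]

5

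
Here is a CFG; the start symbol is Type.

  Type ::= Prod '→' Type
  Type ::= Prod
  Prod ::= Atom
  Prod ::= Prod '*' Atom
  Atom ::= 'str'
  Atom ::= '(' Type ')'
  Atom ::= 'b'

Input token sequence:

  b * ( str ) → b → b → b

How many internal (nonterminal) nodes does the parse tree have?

17

[Type [Prod [Prod [Atom b]] * [Atom ( [Type [Prod [Atom str]]] )]] → [Type [Prod [Atom b]] → [Type [Prod [Atom b]] → [Type [Prod [Atom b]]]]]]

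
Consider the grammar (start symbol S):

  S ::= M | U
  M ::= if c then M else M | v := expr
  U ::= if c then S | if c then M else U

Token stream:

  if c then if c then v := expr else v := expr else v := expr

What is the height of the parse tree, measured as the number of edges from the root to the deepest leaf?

4

[S [M if c then [M if c then [M v := expr] else [M v := expr]] else [M v := expr]]]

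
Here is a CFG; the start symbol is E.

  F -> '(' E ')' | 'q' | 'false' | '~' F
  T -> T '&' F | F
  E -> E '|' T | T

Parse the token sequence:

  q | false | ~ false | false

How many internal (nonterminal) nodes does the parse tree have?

[E [E [E [E [T [F q]]] | [T [F false]]] | [T [F ~ [F false]]]] | [T [F false]]]

13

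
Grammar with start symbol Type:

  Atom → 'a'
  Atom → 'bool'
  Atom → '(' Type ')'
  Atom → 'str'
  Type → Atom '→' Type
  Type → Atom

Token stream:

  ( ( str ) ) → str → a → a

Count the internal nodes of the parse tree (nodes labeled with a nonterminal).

12

[Type [Atom ( [Type [Atom ( [Type [Atom str]] )]] )] → [Type [Atom str] → [Type [Atom a] → [Type [Atom a]]]]]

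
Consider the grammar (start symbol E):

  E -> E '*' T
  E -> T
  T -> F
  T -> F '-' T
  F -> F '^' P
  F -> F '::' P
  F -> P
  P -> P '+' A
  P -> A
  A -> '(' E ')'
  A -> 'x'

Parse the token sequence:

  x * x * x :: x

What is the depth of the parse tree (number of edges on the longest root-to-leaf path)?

7

[E [E [E [T [F [P [A x]]]]] * [T [F [P [A x]]]]] * [T [F [F [P [A x]]] :: [P [A x]]]]]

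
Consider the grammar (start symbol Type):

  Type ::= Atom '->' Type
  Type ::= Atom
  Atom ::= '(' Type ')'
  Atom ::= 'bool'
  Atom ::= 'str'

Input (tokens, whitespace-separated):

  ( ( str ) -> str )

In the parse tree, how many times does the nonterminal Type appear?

[Type [Atom ( [Type [Atom ( [Type [Atom str]] )] -> [Type [Atom str]]] )]]

4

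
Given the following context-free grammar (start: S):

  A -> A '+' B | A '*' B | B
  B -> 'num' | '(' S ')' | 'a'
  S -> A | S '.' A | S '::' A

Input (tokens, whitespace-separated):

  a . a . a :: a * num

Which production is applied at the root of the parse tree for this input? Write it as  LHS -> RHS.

[S [S [S [S [A [B a]]] . [A [B a]]] . [A [B a]]] :: [A [A [B a]] * [B num]]]

S -> S '::' A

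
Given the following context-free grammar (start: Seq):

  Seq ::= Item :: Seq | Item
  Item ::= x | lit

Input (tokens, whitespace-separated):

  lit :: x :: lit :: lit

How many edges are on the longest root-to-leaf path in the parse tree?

5

[Seq [Item lit] :: [Seq [Item x] :: [Seq [Item lit] :: [Seq [Item lit]]]]]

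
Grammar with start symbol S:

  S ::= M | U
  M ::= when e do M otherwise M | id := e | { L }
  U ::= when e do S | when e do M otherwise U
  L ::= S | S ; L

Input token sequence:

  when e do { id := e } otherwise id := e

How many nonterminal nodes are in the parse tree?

[S [M when e do [M { [L [S [M id := e]]] }] otherwise [M id := e]]]

7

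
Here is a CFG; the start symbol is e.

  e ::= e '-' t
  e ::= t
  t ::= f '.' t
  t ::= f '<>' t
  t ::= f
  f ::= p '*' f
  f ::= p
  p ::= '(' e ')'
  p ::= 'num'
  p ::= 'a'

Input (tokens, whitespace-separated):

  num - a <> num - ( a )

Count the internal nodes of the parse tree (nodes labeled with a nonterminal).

19

[e [e [e [t [f [p num]]]] - [t [f [p a]] <> [t [f [p num]]]]] - [t [f [p ( [e [t [f [p a]]]] )]]]]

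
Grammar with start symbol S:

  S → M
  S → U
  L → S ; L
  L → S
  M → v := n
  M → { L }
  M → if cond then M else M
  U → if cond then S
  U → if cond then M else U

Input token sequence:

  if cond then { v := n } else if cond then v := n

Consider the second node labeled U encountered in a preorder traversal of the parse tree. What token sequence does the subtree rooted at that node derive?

[S [U if cond then [M { [L [S [M v := n]]] }] else [U if cond then [S [M v := n]]]]]

if cond then v := n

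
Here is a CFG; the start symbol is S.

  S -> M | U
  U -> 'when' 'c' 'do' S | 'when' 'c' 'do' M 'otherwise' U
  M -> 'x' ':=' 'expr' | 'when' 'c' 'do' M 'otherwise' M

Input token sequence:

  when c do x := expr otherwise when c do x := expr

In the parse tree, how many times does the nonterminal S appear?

[S [U when c do [M x := expr] otherwise [U when c do [S [M x := expr]]]]]

2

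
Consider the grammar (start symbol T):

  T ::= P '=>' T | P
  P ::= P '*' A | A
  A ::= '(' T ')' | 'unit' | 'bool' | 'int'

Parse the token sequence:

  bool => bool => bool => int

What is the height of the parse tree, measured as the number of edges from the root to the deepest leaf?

[T [P [A bool]] => [T [P [A bool]] => [T [P [A bool]] => [T [P [A int]]]]]]

6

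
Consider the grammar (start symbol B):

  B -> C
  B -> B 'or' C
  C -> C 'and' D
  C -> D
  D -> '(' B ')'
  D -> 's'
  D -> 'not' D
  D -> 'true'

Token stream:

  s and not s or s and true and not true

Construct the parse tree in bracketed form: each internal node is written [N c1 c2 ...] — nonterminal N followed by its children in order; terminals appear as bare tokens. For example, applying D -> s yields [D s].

[B [B [C [C [D s]] and [D not [D s]]]] or [C [C [C [D s]] and [D true]] and [D not [D true]]]]

B
B or C
C or C
C and D or C
D and D or C
s and D or C
s and not D or C
s and not s or C
s and not s or C and D
s and not s or C and D and D
s and not s or D and D and D
s and not s or s and D and D
s and not s or s and true and D
s and not s or s and true and not D
s and not s or s and true and not true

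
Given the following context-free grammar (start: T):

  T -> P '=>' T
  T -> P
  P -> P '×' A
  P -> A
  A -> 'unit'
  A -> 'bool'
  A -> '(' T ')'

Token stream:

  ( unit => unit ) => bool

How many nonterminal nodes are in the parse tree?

[T [P [A ( [T [P [A unit]] => [T [P [A unit]]]] )]] => [T [P [A bool]]]]

12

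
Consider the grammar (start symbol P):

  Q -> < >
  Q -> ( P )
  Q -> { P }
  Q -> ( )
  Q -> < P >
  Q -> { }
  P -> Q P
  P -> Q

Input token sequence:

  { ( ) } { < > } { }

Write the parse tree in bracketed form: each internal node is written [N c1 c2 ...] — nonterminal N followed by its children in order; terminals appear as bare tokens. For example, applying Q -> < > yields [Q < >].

[P [Q { [P [Q ( )]] }] [P [Q { [P [Q < >]] }] [P [Q { }]]]]

P
Q P
{ P } P
{ Q } P
{ ( ) } P
{ ( ) } Q P
{ ( ) } { P } P
{ ( ) } { Q } P
{ ( ) } { < > } P
{ ( ) } { < > } Q
{ ( ) } { < > } { }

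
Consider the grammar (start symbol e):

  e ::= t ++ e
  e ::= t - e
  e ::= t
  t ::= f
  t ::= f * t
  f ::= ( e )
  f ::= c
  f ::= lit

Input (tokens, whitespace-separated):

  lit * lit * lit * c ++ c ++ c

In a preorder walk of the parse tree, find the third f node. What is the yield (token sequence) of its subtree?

lit

[e [t [f lit] * [t [f lit] * [t [f lit] * [t [f c]]]]] ++ [e [t [f c]] ++ [e [t [f c]]]]]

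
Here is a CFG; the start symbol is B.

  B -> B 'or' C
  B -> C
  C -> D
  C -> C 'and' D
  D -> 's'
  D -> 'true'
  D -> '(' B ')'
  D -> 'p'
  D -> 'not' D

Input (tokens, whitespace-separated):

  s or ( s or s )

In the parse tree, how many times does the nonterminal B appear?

4

[B [B [C [D s]]] or [C [D ( [B [B [C [D s]]] or [C [D s]]] )]]]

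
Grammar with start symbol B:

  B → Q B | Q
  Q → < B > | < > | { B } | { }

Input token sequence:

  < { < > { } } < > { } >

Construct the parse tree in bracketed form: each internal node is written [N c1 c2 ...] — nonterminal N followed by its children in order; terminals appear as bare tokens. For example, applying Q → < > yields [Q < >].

[B [Q < [B [Q { [B [Q < >] [B [Q { }]]] }] [B [Q < >] [B [Q { }]]]] >]]

B
Q
< B >
< Q B >
< { B } B >
< { Q B } B >
< { < > B } B >
< { < > Q } B >
< { < > { } } B >
< { < > { } } Q B >
< { < > { } } < > B >
< { < > { } } < > Q >
< { < > { } } < > { } >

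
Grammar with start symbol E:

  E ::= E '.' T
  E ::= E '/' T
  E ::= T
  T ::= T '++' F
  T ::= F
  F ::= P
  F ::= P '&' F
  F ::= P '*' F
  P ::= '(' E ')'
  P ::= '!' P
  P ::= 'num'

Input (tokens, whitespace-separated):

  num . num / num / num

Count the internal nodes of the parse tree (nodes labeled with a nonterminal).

[E [E [E [E [T [F [P num]]]] . [T [F [P num]]]] / [T [F [P num]]]] / [T [F [P num]]]]

16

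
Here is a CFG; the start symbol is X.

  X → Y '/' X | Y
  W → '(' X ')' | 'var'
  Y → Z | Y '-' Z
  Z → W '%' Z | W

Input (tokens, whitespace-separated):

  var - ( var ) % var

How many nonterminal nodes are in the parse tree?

[X [Y [Y [Z [W var]]] - [Z [W ( [X [Y [Z [W var]]]] )] % [Z [W var]]]]]

13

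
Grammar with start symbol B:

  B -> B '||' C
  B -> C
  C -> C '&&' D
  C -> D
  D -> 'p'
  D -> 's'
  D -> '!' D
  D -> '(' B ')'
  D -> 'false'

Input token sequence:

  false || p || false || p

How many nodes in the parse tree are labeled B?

4

[B [B [B [B [C [D false]]] || [C [D p]]] || [C [D false]]] || [C [D p]]]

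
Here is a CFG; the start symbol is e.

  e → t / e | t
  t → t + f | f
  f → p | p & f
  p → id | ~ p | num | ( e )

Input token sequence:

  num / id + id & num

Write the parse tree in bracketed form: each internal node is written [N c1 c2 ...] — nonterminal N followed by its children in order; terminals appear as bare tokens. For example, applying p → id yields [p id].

[e [t [f [p num]]] / [e [t [t [f [p id]]] + [f [p id] & [f [p num]]]]]]

e
t / e
f / e
p / e
num / e
num / t
num / t + f
num / f + f
num / p + f
num / id + f
num / id + p & f
num / id + id & f
num / id + id & p
num / id + id & num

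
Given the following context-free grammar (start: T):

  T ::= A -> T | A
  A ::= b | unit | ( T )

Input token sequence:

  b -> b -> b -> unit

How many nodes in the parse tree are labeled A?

[T [A b] -> [T [A b] -> [T [A b] -> [T [A unit]]]]]

4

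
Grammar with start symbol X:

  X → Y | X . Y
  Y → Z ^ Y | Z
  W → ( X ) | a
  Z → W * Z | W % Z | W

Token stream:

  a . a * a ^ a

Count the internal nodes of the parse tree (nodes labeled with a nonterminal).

[X [X [Y [Z [W a]]]] . [Y [Z [W a] * [Z [W a]]] ^ [Y [Z [W a]]]]]

13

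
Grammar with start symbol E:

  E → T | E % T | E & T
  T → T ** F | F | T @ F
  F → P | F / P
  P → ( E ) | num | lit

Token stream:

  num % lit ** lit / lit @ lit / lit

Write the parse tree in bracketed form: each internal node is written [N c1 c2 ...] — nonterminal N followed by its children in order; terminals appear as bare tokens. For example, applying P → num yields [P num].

[E [E [T [F [P num]]]] % [T [T [T [F [P lit]]] ** [F [F [P lit]] / [P lit]]] @ [F [F [P lit]] / [P lit]]]]

E
E % T
T % T
F % T
P % T
num % T
num % T @ F
num % T ** F @ F
num % F ** F @ F
num % P ** F @ F
num % lit ** F @ F
num % lit ** F / P @ F
num % lit ** P / P @ F
num % lit ** lit / P @ F
num % lit ** lit / lit @ F
num % lit ** lit / lit @ F / P
num % lit ** lit / lit @ P / P
num % lit ** lit / lit @ lit / P
num % lit ** lit / lit @ lit / lit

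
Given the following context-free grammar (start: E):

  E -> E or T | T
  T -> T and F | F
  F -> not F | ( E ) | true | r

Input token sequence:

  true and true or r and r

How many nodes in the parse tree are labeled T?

[E [E [T [T [F true]] and [F true]]] or [T [T [F r]] and [F r]]]

4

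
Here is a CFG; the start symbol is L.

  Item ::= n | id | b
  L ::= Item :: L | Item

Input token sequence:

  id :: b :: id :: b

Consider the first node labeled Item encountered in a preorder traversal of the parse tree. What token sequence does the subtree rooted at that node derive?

[L [Item id] :: [L [Item b] :: [L [Item id] :: [L [Item b]]]]]

id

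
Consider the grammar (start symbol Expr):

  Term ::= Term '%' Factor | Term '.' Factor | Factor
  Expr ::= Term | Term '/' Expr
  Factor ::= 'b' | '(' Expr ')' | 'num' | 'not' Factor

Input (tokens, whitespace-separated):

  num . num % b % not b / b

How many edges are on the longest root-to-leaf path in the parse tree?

6

[Expr [Term [Term [Term [Term [Factor num]] . [Factor num]] % [Factor b]] % [Factor not [Factor b]]] / [Expr [Term [Factor b]]]]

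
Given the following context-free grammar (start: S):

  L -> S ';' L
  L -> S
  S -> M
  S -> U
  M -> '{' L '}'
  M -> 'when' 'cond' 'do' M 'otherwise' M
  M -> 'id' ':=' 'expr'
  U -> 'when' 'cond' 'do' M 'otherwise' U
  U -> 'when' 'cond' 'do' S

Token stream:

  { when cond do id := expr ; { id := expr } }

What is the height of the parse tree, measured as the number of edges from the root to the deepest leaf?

[S [M { [L [S [U when cond do [S [M id := expr]]]] ; [L [S [M { [L [S [M id := expr]]] }]]]] }]]

9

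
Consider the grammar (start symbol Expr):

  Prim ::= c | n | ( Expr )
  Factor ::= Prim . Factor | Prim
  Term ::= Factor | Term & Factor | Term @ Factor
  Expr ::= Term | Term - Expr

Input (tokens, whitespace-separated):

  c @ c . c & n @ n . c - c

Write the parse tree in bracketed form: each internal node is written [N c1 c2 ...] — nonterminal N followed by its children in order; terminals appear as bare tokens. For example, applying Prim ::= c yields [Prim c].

[Expr [Term [Term [Term [Term [Factor [Prim c]]] @ [Factor [Prim c] . [Factor [Prim c]]]] & [Factor [Prim n]]] @ [Factor [Prim n] . [Factor [Prim c]]]] - [Expr [Term [Factor [Prim c]]]]]

Expr
Term - Expr
Term @ Factor - Expr
Term & Factor @ Factor - Expr
Term @ Factor & Factor @ Factor - Expr
Factor @ Factor & Factor @ Factor - Expr
Prim @ Factor & Factor @ Factor - Expr
c @ Factor & Factor @ Factor - Expr
c @ Prim . Factor & Factor @ Factor - Expr
c @ c . Factor & Factor @ Factor - Expr
c @ c . Prim & Factor @ Factor - Expr
c @ c . c & Factor @ Factor - Expr
c @ c . c & Prim @ Factor - Expr
c @ c . c & n @ Factor - Expr
c @ c . c & n @ Prim . Factor - Expr
c @ c . c & n @ n . Factor - Expr
c @ c . c & n @ n . Prim - Expr
c @ c . c & n @ n . c - Expr
c @ c . c & n @ n . c - Term
c @ c . c & n @ n . c - Factor
c @ c . c & n @ n . c - Prim
c @ c . c & n @ n . c - c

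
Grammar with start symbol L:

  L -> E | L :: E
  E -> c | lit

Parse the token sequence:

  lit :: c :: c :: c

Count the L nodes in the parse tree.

[L [L [L [L [E lit]] :: [E c]] :: [E c]] :: [E c]]

4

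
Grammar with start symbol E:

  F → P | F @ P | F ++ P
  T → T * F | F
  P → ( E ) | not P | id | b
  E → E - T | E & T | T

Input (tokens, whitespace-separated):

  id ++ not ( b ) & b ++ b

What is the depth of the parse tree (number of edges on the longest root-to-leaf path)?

[E [E [T [F [F [P id]] ++ [P not [P ( [E [T [F [P b]]]] )]]]]] & [T [F [F [P b]] ++ [P b]]]]

10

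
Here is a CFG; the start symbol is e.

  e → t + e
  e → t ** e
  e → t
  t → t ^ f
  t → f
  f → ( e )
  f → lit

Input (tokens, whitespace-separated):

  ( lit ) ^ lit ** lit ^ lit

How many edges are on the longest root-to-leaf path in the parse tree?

[e [t [t [f ( [e [t [f lit]]] )]] ^ [f lit]] ** [e [t [t [f lit]] ^ [f lit]]]]

7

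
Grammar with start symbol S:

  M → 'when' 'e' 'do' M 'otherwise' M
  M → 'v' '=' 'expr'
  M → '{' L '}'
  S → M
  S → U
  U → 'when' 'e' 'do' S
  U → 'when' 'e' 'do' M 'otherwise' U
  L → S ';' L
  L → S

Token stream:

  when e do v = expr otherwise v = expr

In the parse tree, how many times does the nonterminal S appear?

1

[S [M when e do [M v = expr] otherwise [M v = expr]]]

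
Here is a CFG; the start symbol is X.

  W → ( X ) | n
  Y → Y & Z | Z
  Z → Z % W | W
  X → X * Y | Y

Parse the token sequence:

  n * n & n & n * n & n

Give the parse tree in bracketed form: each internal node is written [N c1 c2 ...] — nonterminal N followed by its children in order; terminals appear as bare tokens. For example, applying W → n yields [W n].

[X [X [X [Y [Z [W n]]]] * [Y [Y [Y [Z [W n]]] & [Z [W n]]] & [Z [W n]]]] * [Y [Y [Z [W n]]] & [Z [W n]]]]

X
X * Y
X * Y * Y
Y * Y * Y
Z * Y * Y
W * Y * Y
n * Y * Y
n * Y & Z * Y
n * Y & Z & Z * Y
n * Z & Z & Z * Y
n * W & Z & Z * Y
n * n & Z & Z * Y
n * n & W & Z * Y
n * n & n & Z * Y
n * n & n & W * Y
n * n & n & n * Y
n * n & n & n * Y & Z
n * n & n & n * Z & Z
n * n & n & n * W & Z
n * n & n & n * n & Z
n * n & n & n * n & W
n * n & n & n * n & n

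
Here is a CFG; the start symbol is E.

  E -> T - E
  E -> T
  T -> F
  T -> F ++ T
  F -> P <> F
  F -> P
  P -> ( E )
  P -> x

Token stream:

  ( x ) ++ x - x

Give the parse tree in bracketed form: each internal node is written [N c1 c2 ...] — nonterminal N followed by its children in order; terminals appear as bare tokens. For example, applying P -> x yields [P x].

E
T - E
F ++ T - E
P ++ T - E
( E ) ++ T - E
( T ) ++ T - E
( F ) ++ T - E
( P ) ++ T - E
( x ) ++ T - E
( x ) ++ F - E
( x ) ++ P - E
( x ) ++ x - E
( x ) ++ x - T
( x ) ++ x - F
( x ) ++ x - P
( x ) ++ x - x

[E [T [F [P ( [E [T [F [P x]]]] )]] ++ [T [F [P x]]]] - [E [T [F [P x]]]]]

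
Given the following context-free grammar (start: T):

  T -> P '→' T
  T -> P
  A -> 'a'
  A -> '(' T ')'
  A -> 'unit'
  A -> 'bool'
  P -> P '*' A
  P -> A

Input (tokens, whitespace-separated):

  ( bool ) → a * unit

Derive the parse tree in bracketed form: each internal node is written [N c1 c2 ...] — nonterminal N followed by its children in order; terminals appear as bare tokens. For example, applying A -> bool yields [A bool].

[T [P [A ( [T [P [A bool]]] )]] → [T [P [P [A a]] * [A unit]]]]

T
P → T
A → T
( T ) → T
( P ) → T
( A ) → T
( bool ) → T
( bool ) → P
( bool ) → P * A
( bool ) → A * A
( bool ) → a * A
( bool ) → a * unit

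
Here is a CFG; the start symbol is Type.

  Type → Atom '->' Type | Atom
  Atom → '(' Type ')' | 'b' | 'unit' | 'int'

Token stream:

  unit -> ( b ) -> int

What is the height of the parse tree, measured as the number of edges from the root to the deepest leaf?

[Type [Atom unit] -> [Type [Atom ( [Type [Atom b]] )] -> [Type [Atom int]]]]

5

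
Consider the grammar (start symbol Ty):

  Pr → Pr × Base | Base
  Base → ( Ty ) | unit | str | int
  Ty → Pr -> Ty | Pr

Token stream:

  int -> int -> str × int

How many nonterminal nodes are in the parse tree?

11

[Ty [Pr [Base int]] -> [Ty [Pr [Base int]] -> [Ty [Pr [Pr [Base str]] × [Base int]]]]]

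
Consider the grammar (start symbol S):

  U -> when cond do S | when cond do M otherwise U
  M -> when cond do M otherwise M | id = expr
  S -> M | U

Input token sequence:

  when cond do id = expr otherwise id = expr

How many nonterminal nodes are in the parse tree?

[S [M when cond do [M id = expr] otherwise [M id = expr]]]

4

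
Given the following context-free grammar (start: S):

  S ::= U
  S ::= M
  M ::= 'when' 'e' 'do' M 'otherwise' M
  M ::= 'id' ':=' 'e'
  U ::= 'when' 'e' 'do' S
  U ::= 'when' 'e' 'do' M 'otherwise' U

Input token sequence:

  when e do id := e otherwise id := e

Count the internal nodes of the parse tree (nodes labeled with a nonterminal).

[S [M when e do [M id := e] otherwise [M id := e]]]

4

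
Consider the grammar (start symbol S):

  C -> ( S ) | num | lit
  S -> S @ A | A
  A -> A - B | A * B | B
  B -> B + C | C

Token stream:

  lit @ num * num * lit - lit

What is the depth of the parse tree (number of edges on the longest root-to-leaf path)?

[S [S [A [B [C lit]]]] @ [A [A [A [A [B [C num]]] * [B [C num]]] * [B [C lit]]] - [B [C lit]]]]

7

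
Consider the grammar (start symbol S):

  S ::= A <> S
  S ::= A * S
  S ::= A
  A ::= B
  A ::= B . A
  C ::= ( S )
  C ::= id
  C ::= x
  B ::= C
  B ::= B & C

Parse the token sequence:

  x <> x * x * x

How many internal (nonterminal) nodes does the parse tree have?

16

[S [A [B [C x]]] <> [S [A [B [C x]]] * [S [A [B [C x]]] * [S [A [B [C x]]]]]]]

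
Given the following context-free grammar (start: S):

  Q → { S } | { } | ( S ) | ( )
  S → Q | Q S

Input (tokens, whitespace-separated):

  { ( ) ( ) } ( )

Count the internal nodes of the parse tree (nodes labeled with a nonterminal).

[S [Q { [S [Q ( )] [S [Q ( )]]] }] [S [Q ( )]]]

8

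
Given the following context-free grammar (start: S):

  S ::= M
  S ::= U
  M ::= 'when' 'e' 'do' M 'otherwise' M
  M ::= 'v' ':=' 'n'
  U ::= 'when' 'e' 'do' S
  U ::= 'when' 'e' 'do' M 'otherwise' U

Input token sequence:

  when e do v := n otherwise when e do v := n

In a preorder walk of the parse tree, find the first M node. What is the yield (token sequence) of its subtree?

[S [U when e do [M v := n] otherwise [U when e do [S [M v := n]]]]]

v := n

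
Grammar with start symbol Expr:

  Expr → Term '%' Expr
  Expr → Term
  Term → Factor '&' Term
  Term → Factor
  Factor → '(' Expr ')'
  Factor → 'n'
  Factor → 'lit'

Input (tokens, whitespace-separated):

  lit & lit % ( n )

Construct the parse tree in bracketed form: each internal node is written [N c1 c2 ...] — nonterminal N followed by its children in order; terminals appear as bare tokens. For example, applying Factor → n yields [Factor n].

Expr
Term % Expr
Factor & Term % Expr
lit & Term % Expr
lit & Factor % Expr
lit & lit % Expr
lit & lit % Term
lit & lit % Factor
lit & lit % ( Expr )
lit & lit % ( Term )
lit & lit % ( Factor )
lit & lit % ( n )

[Expr [Term [Factor lit] & [Term [Factor lit]]] % [Expr [Term [Factor ( [Expr [Term [Factor n]]] )]]]]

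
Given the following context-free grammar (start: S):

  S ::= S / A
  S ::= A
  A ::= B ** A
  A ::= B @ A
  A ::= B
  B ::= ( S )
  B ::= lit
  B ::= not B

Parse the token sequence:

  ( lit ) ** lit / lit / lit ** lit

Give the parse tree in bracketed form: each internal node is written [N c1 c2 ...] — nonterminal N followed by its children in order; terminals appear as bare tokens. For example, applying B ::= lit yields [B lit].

[S [S [S [A [B ( [S [A [B lit]]] )] ** [A [B lit]]]] / [A [B lit]]] / [A [B lit] ** [A [B lit]]]]

S
S / A
S / A / A
A / A / A
B ** A / A / A
( S ) ** A / A / A
( A ) ** A / A / A
( B ) ** A / A / A
( lit ) ** A / A / A
( lit ) ** B / A / A
( lit ) ** lit / A / A
( lit ) ** lit / B / A
( lit ) ** lit / lit / A
( lit ) ** lit / lit / B ** A
( lit ) ** lit / lit / lit ** A
( lit ) ** lit / lit / lit ** B
( lit ) ** lit / lit / lit ** lit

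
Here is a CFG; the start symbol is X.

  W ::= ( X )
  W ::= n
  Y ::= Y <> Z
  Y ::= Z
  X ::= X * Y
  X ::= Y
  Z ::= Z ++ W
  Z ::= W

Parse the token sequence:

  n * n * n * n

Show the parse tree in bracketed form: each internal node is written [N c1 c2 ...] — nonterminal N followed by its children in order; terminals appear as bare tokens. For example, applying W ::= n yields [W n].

X
X * Y
X * Y * Y
X * Y * Y * Y
Y * Y * Y * Y
Z * Y * Y * Y
W * Y * Y * Y
n * Y * Y * Y
n * Z * Y * Y
n * W * Y * Y
n * n * Y * Y
n * n * Z * Y
n * n * W * Y
n * n * n * Y
n * n * n * Z
n * n * n * W
n * n * n * n

[X [X [X [X [Y [Z [W n]]]] * [Y [Z [W n]]]] * [Y [Z [W n]]]] * [Y [Z [W n]]]]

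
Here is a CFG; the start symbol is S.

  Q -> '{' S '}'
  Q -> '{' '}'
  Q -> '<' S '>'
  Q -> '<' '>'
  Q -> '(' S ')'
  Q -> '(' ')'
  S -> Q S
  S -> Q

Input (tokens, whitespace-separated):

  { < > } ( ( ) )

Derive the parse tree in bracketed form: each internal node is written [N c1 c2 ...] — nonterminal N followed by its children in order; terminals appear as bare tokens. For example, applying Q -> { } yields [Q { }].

[S [Q { [S [Q < >]] }] [S [Q ( [S [Q ( )]] )]]]

S
Q S
{ S } S
{ Q } S
{ < > } S
{ < > } Q
{ < > } ( S )
{ < > } ( Q )
{ < > } ( ( ) )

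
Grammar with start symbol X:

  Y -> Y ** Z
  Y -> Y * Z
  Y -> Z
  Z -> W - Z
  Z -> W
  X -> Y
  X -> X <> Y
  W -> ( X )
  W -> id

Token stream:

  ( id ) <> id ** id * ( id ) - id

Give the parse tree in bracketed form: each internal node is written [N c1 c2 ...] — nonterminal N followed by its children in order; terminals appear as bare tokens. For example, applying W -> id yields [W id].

[X [X [Y [Z [W ( [X [Y [Z [W id]]]] )]]]] <> [Y [Y [Y [Z [W id]]] ** [Z [W id]]] * [Z [W ( [X [Y [Z [W id]]]] )] - [Z [W id]]]]]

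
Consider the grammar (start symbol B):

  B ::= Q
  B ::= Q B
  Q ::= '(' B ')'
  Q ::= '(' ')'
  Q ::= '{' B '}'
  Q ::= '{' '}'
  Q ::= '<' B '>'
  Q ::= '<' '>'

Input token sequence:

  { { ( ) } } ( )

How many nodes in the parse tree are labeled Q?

4

[B [Q { [B [Q { [B [Q ( )]] }]] }] [B [Q ( )]]]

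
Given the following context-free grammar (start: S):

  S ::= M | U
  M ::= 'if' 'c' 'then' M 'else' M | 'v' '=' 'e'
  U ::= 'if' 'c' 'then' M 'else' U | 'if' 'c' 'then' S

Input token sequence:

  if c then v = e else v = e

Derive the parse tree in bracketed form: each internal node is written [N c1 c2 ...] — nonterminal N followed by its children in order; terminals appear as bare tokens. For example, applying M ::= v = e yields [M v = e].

S
M
if c then M else M
if c then v = e else M
if c then v = e else v = e

[S [M if c then [M v = e] else [M v = e]]]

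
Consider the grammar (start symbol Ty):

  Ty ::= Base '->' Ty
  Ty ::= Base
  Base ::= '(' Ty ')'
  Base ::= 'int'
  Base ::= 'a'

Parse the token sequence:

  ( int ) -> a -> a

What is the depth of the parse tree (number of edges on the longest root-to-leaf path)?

[Ty [Base ( [Ty [Base int]] )] -> [Ty [Base a] -> [Ty [Base a]]]]

4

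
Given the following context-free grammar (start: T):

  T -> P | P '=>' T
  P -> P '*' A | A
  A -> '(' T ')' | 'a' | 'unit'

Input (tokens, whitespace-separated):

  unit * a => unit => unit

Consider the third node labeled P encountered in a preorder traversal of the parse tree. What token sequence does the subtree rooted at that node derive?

[T [P [P [A unit]] * [A a]] => [T [P [A unit]] => [T [P [A unit]]]]]

unit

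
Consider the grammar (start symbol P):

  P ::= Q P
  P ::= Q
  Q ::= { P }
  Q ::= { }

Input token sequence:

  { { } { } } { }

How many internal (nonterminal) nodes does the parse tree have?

8

[P [Q { [P [Q { }] [P [Q { }]]] }] [P [Q { }]]]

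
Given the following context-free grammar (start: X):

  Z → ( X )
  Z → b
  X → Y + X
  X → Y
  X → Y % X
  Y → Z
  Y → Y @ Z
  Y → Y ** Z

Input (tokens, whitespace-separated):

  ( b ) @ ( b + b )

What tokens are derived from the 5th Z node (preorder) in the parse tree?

b

[X [Y [Y [Z ( [X [Y [Z b]]] )]] @ [Z ( [X [Y [Z b]] + [X [Y [Z b]]]] )]]]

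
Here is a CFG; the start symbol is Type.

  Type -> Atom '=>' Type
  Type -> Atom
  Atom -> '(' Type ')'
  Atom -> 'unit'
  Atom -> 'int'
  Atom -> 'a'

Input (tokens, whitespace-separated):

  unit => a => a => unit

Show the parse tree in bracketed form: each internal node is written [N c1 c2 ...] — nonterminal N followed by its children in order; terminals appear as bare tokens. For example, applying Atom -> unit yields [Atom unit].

[Type [Atom unit] => [Type [Atom a] => [Type [Atom a] => [Type [Atom unit]]]]]

Type
Atom => Type
unit => Type
unit => Atom => Type
unit => a => Type
unit => a => Atom => Type
unit => a => a => Type
unit => a => a => Atom
unit => a => a => unit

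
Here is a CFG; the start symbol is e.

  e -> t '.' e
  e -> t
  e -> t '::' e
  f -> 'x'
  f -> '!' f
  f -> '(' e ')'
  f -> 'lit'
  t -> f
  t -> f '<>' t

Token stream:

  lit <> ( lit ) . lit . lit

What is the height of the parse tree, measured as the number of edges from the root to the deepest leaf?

[e [t [f lit] <> [t [f ( [e [t [f lit]]] )]]] . [e [t [f lit]] . [e [t [f lit]]]]]

7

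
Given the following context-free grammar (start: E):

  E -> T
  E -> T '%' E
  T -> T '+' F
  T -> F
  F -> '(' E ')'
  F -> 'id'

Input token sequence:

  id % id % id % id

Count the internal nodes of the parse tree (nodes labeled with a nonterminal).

[E [T [F id]] % [E [T [F id]] % [E [T [F id]] % [E [T [F id]]]]]]

12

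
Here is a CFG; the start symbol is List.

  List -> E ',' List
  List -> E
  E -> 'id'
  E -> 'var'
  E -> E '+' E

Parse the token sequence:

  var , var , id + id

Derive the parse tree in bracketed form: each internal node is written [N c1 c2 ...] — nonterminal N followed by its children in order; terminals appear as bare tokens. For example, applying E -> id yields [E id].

List
E , List
var , List
var , E , List
var , var , List
var , var , E
var , var , E + E
var , var , id + E
var , var , id + id

[List [E var] , [List [E var] , [List [E [E id] + [E id]]]]]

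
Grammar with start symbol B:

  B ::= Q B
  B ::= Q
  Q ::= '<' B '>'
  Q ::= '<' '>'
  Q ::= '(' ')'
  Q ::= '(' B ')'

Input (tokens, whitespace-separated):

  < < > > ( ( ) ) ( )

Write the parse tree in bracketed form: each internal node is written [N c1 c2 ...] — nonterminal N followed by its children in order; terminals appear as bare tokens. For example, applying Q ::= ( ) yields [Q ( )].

B
Q B
< B > B
< Q > B
< < > > B
< < > > Q B
< < > > ( B ) B
< < > > ( Q ) B
< < > > ( ( ) ) B
< < > > ( ( ) ) Q
< < > > ( ( ) ) ( )

[B [Q < [B [Q < >]] >] [B [Q ( [B [Q ( )]] )] [B [Q ( )]]]]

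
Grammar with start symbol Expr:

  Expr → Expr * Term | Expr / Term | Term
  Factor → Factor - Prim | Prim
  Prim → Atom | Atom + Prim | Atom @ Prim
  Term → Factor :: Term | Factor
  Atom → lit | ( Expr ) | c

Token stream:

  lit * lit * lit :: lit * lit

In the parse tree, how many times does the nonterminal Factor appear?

[Expr [Expr [Expr [Expr [Term [Factor [Prim [Atom lit]]]]] * [Term [Factor [Prim [Atom lit]]]]] * [Term [Factor [Prim [Atom lit]]] :: [Term [Factor [Prim [Atom lit]]]]]] * [Term [Factor [Prim [Atom lit]]]]]

5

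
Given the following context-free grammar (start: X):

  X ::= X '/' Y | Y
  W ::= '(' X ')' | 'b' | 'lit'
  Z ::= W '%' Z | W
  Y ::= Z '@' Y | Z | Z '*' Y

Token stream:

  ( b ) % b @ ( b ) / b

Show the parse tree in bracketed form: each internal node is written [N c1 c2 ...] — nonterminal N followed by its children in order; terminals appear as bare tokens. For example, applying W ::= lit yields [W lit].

X
X / Y
Y / Y
Z @ Y / Y
W % Z @ Y / Y
( X ) % Z @ Y / Y
( Y ) % Z @ Y / Y
( Z ) % Z @ Y / Y
( W ) % Z @ Y / Y
( b ) % Z @ Y / Y
( b ) % W @ Y / Y
( b ) % b @ Y / Y
( b ) % b @ Z / Y
( b ) % b @ W / Y
( b ) % b @ ( X ) / Y
( b ) % b @ ( Y ) / Y
( b ) % b @ ( Z ) / Y
( b ) % b @ ( W ) / Y
( b ) % b @ ( b ) / Y
( b ) % b @ ( b ) / Z
( b ) % b @ ( b ) / W
( b ) % b @ ( b ) / b

[X [X [Y [Z [W ( [X [Y [Z [W b]]]] )] % [Z [W b]]] @ [Y [Z [W ( [X [Y [Z [W b]]]] )]]]]] / [Y [Z [W b]]]]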